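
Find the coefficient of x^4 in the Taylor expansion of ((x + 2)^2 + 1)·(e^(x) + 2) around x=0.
Expand to order 4: ((x + 2)^2 + 1)·(e^(x) + 2) = 11·x^4/8 + 23·x^3/6 + 19·x^2/2 + 17·x + 15 + O(x^5).
The coefficient of x^4 is 11/8.

Final answer: 11/8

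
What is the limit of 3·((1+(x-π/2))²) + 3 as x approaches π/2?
Direct substitution at x = π/2 gives 6.

Final answer: 6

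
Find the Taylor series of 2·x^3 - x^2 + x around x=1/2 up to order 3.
1/2 + 3·(x - 1/2)/2 + 2·(x - 1/2)^2 + 2·(x - 1/2)^3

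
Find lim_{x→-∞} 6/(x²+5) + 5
Evaluate the dominant behaviour as x → -∞; each term tends to a finite value or vanishes.
Limit = 5.

Final answer: 5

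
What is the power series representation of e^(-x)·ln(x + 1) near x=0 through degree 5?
89·x^5/120 - x^4 + 4·x^3/3 - 3·x^2/2 + x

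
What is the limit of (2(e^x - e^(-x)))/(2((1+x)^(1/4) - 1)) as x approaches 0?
Both numerator and denominator → 0 as x → 0; this is a 0/0 indeterminate form.
Expand each to leading order near x = 0: numerator ~ 4·x, denominator ~ x/2.
The limit of the ratio is 8.

Final answer: 8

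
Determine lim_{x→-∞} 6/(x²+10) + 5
Evaluate the dominant behaviour as x → -∞; each term tends to a finite value or vanishes.
Limit = 5.

Final answer: 5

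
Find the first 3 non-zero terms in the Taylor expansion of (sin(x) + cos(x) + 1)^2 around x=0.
-x^2 + 4·x + 4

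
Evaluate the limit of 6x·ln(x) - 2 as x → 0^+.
The product is a 0·∞ indeterminate form at x → 0⁺.
Rewrite the product as 6·ln(x) / x^(-1) and apply L'Hôpital, or use the standard hierarchy x^(-1) ≫ |ln x| as x → 0⁺.
The indeterminate product → 0, so the limit = -2.

Final answer: -2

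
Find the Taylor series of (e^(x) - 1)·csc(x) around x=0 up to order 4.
x^4/18 + x^3/8 + x^2/3 + x/2 + 1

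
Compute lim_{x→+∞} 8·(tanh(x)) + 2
Evaluate the dominant behaviour as x → +∞; each term tends to a finite value or vanishes.
Limit = 10.

Final answer: 10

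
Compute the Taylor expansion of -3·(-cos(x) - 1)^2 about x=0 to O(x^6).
-5·x^4/4 + 6·x^2 - 12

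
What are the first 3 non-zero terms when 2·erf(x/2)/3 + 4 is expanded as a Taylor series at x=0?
-x^3/(18·√(π)) + 2·x/(3·√(π)) + 4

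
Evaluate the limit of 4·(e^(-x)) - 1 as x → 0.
Direct substitution at x = 0 gives 3.

Final answer: 3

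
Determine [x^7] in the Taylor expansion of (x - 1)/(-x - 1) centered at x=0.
Expand to order 7: (x - 1)/(-x - 1) = -2·x^7 + 2·x^6 - 2·x^5 + 2·x^4 - 2·x^3 + 2·x^2 - 2·x + 1 + O(x^8).
The coefficient of x^7 is -2.

Final answer: -2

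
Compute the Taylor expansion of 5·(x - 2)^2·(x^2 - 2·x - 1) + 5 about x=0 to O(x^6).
5·x^4 - 30·x^3 + 55·x^2 - 20·x - 15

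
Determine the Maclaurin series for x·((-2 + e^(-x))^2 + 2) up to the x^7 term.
x^7/12 - 7·x^6/30 + x^5/2 - 2·x^4/3 + 2·x^2 + 3·x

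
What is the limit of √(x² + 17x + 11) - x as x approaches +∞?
This is an ∞ − ∞ indeterminate form.
Multiply and divide by the conjugate √(x²+17x + 11) + x; the x² terms cancel, leaving (17x + 11)/(√(x²+17x + 11)+x) → 17/2.
Limit = 17/2.

Final answer: 17/2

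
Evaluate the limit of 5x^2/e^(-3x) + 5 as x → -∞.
The quotient is an ∞/∞ indeterminate form as x → -∞.
Compare growth rates of the dominant terms (exponentials ≫ polynomials ≫ logarithms), or apply L'Hôpital's rule; the quotient → 0.
Adding the constant: 0 + 5 = 5. Limit = 5.

Final answer: 5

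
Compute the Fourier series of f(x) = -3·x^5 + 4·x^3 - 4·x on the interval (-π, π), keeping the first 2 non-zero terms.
(-776 - 6·π^4 + 128·π^2)·sin(x) + (-19·π^2 + 65/2 + 3·π^4)·sin(2·x)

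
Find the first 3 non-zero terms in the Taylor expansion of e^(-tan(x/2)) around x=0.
x^2/8 - x/2 + 1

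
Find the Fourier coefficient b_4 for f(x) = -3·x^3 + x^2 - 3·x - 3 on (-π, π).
b_4 = (1/π) ∫_{-π}^{π} f(x)·sin(4x) dx.
Evaluate the integral (use parity and integration by parts as needed): b_4 = 15/16 + 3·π^2/2.

Final answer: 15/16 + 3·π^2/2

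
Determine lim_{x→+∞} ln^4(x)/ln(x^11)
This is an ∞/∞ indeterminate form as x → +∞.
Write ln(x^11) = 11·ln(x), reducing the quotient to ln^3(x)/11 → ∞.
Limit = ∞.

Final answer: ∞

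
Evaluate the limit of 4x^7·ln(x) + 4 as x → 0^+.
The product is a 0·∞ indeterminate form at x → 0⁺.
Rewrite the product as 4·ln(x) / x^(-7) and apply L'Hôpital, or use the standard hierarchy x^(-7) ≫ |ln x| as x → 0⁺.
The indeterminate product → 0, so the limit = 4.

Final answer: 4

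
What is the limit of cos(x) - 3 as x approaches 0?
Direct substitution at x = 0 gives -2.

Final answer: -2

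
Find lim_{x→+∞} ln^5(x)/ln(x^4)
This is an ∞/∞ indeterminate form as x → +∞.
Write ln(x^4) = 4·ln(x), reducing the quotient to ln^4(x)/4 → ∞.
Limit = ∞.

Final answer: ∞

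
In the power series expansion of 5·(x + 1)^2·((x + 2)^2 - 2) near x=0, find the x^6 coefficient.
Expand to order 6: 5·(x + 1)^2·((x + 2)^2 - 2) = 5·x^4 + 30·x^3 + 55·x^2 + 40·x + 10 + O(x^7).
The coefficient of x^6 is 0.

Final answer: 0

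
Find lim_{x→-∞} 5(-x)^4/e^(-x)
This is an ∞/∞ indeterminate form as x → -∞.
Compare growth rates of the dominant terms (exponentials ≫ polynomials ≫ logarithms), or apply L'Hôpital's rule; the quotient → 0.
Limit = 0.

Final answer: 0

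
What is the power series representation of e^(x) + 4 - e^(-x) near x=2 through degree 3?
(-1 + 4·e^(2) + e^(4))·e^(-2) + (1 + e^(4))·e^(-2)·(x - 2) + (-1 + e^(4))·e^(-2)·(x - 2)^2/2 + (1 + e^(4))·e^(-2)·(x - 2)^3/6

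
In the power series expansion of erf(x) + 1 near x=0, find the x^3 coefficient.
Expand to order 3: erf(x) + 1 = -2·x^3/(3·√(π)) + 2·x/√(π) + 1 + O(x^4).
The coefficient of x^3 is -2/(3·√(π)).

Final answer: -2/(3·√(π))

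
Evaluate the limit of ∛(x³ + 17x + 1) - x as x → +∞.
This is an ∞ − ∞ indeterminate form.
Multiply by (A² + AB + B²)/(A² + AB + B²) where A = ∛(x³+17x + 1), B = x to use A³ − B³ = (A−B)(A²+AB+B²); the x³ terms cancel, leaving (17x + 1)/(A²+AB+B²) with denominator ~ 3x², so the limit is 0.
Limit = 0.

Final answer: 0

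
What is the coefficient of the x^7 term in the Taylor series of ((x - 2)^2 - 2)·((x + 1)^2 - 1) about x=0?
Expand to order 7: ((x - 2)^2 - 2)·((x + 1)^2 - 1) = x^4 - 2·x^3 - 6·x^2 + 4·x + O(x^8).
The coefficient of x^7 is 0.

Final answer: 0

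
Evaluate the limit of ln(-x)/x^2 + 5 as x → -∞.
The quotient is an ∞/∞ indeterminate form as x → -∞.
Compare growth rates of the dominant terms (exponentials ≫ polynomials ≫ logarithms), or apply L'Hôpital's rule; the quotient → 0.
Adding the constant: 0 + 5 = 5. Limit = 5.

Final answer: 5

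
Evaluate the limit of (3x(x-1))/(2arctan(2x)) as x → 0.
Both numerator and denominator → 0 as x → 0; this is a 0/0 indeterminate form.
Expand each to leading order near x = 0: numerator ~ -3·x, denominator ~ 4·x.
The limit of the ratio is -3/4.

Final answer: -3/4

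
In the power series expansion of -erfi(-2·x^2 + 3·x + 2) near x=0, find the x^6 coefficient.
Expand to order 6: -erfi(-2·x^2 + 3·x + 2) = -2388·x^6·e^(4)/(5·√(π)) - 495·x^5·e^(4)/√(π) - 286·x^4·e^(4)/√(π) - 114·x^3·e^(4)/√(π) - 32·x^2·e^(4)/√(π) - 6·x·e^(4)/√(π) - erfi(2) + O(x^7).
The coefficient of x^6 is -2388·e^(4)/(5·√(π)).

Final answer: -2388·e^(4)/(5·√(π))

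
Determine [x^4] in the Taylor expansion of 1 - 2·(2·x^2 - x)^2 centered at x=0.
Expand to order 4: 1 - 2·(2·x^2 - x)^2 = -8·x^4 + 8·x^3 - 2·x^2 + 1 + O(x^5).
The coefficient of x^4 is -8.

Final answer: -8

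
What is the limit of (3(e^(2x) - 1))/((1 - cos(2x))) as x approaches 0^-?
Both numerator and denominator → 0 as x → 0^-; this is a 0/0 indeterminate form.
Expand each to leading order near x = 0: numerator ~ 6·x, denominator ~ 2·x^2.
The limit of the ratio is -∞.

Final answer: -∞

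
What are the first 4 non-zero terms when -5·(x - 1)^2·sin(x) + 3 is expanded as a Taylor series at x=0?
-25·x^3/6 + 10·x^2 - 5·x + 3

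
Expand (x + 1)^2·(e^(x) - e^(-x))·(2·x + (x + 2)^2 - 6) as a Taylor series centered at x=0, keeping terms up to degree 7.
65·x^7/126 + 27·x^6/10 + 169·x^5/30 + 50·x^4/3 + 64·x^3/3 + 4·x^2 - 4·x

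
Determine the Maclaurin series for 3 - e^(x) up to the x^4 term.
-x^4/24 - x^3/6 - x^2/2 - x + 2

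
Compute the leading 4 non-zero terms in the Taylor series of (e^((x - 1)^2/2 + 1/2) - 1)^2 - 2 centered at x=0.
x^3·(-1 + e)^2·(-2·e^(2)/(-1 + e)^2 - 4·e/(3·(-1 + e))) + x^2·(-1 + e)^2·(e^(2)/(-1 + e)^2 + 2·e/(-1 + e)) - 2·e·x·(-1 + e) - 2 + (-1 + e)^2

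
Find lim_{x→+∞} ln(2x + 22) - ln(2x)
This is an ∞ − ∞ indeterminate form.
Combine the logarithms: ln(2x+22) − ln(2x) = ln((2x+22)/(2x)) = ln(1 + 22/(2x)) → ln(1) = 0.
Limit = 0.

Final answer: 0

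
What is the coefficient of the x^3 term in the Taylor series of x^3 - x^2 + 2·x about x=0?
Expand to order 3: x^3 - x^2 + 2·x = x^3 - x^2 + 2·x + O(x^4).
The coefficient of x^3 is 1.

Final answer: 1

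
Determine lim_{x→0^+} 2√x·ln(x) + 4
The product is a 0·∞ indeterminate form at x → 0⁺.
Rewrite the product as 2·ln(x) / x^(-1/2) and apply L'Hôpital, or use the standard hierarchy x^(-1/2) ≫ |ln x| as x → 0⁺.
The indeterminate product → 0, so the limit = 4.

Final answer: 4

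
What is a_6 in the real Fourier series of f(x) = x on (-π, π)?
a_6 = (1/π) ∫_{-π}^{π} f(x)·cos(6x) dx.
Evaluate the integral (use parity and integration by parts as needed): a_6 = 0.

Final answer: 0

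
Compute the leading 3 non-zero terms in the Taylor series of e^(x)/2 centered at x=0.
x^2/4 + x/2 + 1/2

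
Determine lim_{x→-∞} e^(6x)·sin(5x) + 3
Evaluate the dominant behaviour as x → -∞; each term tends to a finite value or vanishes.
Limit = 3.

Final answer: 3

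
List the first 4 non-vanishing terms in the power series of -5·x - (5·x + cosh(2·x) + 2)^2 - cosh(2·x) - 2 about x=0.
-20·x^3 - 39·x^2 - 35·x - 12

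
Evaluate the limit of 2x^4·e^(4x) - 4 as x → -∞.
The product is a 0·∞ indeterminate form at x → -∞.
Rewrite the product as 2x^4 / e^(-4x) (an ∞/∞ form) and apply L'Hôpital, or use the standard hierarchy e^(4|x|) ≫ |x^4| as x → -∞.
The indeterminate product → 0, so the limit = -4.

Final answer: -4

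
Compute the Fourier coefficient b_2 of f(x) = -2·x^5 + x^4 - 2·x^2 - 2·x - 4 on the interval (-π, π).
b_2 = (1/π) ∫_{-π}^{π} f(x)·sin(2x) dx.
Evaluate the integral (use parity and integration by parts as needed): b_2 = -10·π^2 + 17 + 2·π^4.

Final answer: -10·π^2 + 17 + 2·π^4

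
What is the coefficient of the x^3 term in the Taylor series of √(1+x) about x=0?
Expand to order 3: √(1+x) = x^3/16 - x^2/8 + x/2 + 1 + O(x^4).
The coefficient of x^3 is 1/16.

Final answer: 1/16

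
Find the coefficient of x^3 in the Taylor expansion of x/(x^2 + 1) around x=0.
Expand to order 3: x/(x^2 + 1) = -x^3 + x + O(x^4).
The coefficient of x^3 is -1.

Final answer: -1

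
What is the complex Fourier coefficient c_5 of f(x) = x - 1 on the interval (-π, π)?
Compute the real Fourier coefficients first: a_5 = 0, b_5 = 2/5.
Then c_5 = (a_5 − i·b_5)/2 = -i/5.

Final answer: -i/5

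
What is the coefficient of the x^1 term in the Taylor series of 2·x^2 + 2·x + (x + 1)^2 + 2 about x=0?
Expand to order 1: 2·x^2 + 2·x + (x + 1)^2 + 2 = 4·x + 3 + O(x^2).
The coefficient of x^1 is 4.

Final answer: 4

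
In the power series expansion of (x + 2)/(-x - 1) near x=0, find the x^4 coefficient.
Expand to order 4: (x + 2)/(-x - 1) = -x^4 + x^3 - x^2 + x - 2 + O(x^5).
The coefficient of x^4 is -1.

Final answer: -1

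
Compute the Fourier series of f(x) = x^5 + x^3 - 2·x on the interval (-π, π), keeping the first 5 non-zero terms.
(-38·π^2 + 2·π^4 + 224)·sin(x) + (-π^4 - 4 + 4·π^2)·sin(2·x) + (-22·π^2/27 - 64/81 + 2·π^4/3)·sin(3·x) + (-π^4/2 + 61/64 + π^2/8)·sin(4·x) + (-512/625 + 2·π^2/25 + 2·π^4/5)·sin(5·x)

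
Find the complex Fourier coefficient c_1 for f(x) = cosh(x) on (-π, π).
Compute the real Fourier coefficients first: a_1 = -sinh(π)/π, b_1 = 0.
Then c_1 = (a_1 − i·b_1)/2 = -sinh(π)/(2·π).

Final answer: -sinh(π)/(2·π)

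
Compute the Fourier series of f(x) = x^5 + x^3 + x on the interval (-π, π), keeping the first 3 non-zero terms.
(-38·π^2 + 2·π^4 + 230)·sin(x) + (-π^4 - 7 + 4·π^2)·sin(2·x) + (-22·π^2/27 + 98/81 + 2·π^4/3)·sin(3·x)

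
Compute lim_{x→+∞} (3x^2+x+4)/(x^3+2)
This is an ∞/∞ indeterminate form as x → +∞.
Divide numerator and denominator by x^3 and let the lower-order terms vanish; the numerator's degree 2 is below the denominator's degree 3, so the quotient → 0.
Limit = 0.

Final answer: 0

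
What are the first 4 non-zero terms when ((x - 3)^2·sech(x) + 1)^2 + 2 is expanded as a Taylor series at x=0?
102·x^3 - 34·x^2 - 120·x + 102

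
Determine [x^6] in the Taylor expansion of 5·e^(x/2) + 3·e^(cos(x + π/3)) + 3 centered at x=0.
1/9216 + 1753·e^(1/2)/15360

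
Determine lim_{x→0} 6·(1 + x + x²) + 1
Direct substitution at x = 0 gives 7.

Final answer: 7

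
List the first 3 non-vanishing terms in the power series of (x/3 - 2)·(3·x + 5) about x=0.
x^2 - 13·x/3 - 10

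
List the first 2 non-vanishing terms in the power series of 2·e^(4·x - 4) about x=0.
8·x·e^(-4) + 2·e^(-4)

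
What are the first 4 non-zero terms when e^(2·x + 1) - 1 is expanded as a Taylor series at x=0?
4·e·x^3/3 + 2·e·x^2 + 2·e·x - 1 + e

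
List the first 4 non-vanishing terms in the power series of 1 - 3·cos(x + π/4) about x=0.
-√(2)·x^3/4 + 3·√(2)·x^2/4 + 3·√(2)·x/2 - 3·√(2)/2 + 1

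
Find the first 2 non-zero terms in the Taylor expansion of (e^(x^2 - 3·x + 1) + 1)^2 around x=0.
-6·e·x·(1 + e) + (1 + e)^2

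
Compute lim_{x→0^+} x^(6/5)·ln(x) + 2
The product is a 0·∞ indeterminate form at x → 0⁺.
Rewrite the product as ln(x) / x^(-6/5) and apply L'Hôpital, or use the standard hierarchy x^(-6/5) ≫ |ln x| as x → 0⁺.
The indeterminate product → 0, so the limit = 2.

Final answer: 2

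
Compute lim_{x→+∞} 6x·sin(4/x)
As x → +∞: let u = 4/x → 0⁺; then 6·x·sin(4/x) = 6·4·sin(u)/u → 6·4·1 = 24.
Limit = 24.

Final answer: 24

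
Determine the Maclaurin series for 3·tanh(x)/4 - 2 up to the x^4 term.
-x^3/4 + 3·x/4 - 2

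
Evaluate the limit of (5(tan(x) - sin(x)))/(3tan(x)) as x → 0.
Both numerator and denominator → 0 as x → 0; this is a 0/0 indeterminate form.
Expand each to leading order near x = 0: numerator ~ 5·x^3/2, denominator ~ 3·x.
The limit of the ratio is 0.

Final answer: 0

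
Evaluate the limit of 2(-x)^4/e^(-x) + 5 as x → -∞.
The quotient is an ∞/∞ indeterminate form as x → -∞.
Compare growth rates of the dominant terms (exponentials ≫ polynomials ≫ logarithms), or apply L'Hôpital's rule; the quotient → 0.
Adding the constant: 0 + 5 = 5. Limit = 5.

Final answer: 5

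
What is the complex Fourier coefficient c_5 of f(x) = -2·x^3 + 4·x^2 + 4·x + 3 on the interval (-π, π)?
Compute the real Fourier coefficients first: a_5 = -16/25, b_5 = 224/125 - 4·π^2/5.
Then c_5 = (a_5 − i·b_5)/2 = -8/25 - 112·i/125 + 2·i·π^2/5.

Final answer: -8/25 - 112·i/125 + 2·i·π^2/5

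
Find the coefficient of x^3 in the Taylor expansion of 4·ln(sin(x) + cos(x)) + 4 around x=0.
Expand to order 3: 4·ln(sin(x) + cos(x)) + 4 = 8·x^3/3 - 4·x^2 + 4·x + 4 + O(x^4).
The coefficient of x^3 is 8/3.

Final answer: 8/3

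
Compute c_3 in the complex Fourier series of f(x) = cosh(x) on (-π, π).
Compute the real Fourier coefficients first: a_3 = -sinh(π)/(5·π), b_3 = 0.
Then c_3 = (a_3 − i·b_3)/2 = -sinh(π)/(10·π).

Final answer: -sinh(π)/(10·π)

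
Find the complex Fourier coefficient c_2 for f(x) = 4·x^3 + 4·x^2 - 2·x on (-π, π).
Compute the real Fourier coefficients first: a_2 = 4, b_2 = 8 - 4·π^2.
Then c_2 = (a_2 − i·b_2)/2 = 2 - 4·i + 2·i·π^2.

Final answer: 2 - 4·i + 2·i·π^2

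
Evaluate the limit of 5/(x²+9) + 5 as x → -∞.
Evaluate the dominant behaviour as x → -∞; each term tends to a finite value or vanishes.
Limit = 5.

Final answer: 5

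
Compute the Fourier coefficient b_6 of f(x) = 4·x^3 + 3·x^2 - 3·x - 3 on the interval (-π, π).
b_6 = (1/π) ∫_{-π}^{π} f(x)·sin(6x) dx.
Evaluate the integral (use parity and integration by parts as needed): b_6 = 11/9 - 4·π^2/3.

Final answer: 11/9 - 4·π^2/3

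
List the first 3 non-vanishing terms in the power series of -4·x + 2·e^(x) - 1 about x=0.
x^2 - 2·x + 1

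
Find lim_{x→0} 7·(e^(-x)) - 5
Direct substitution at x = 0 gives 2.

Final answer: 2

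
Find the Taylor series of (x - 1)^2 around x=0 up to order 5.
x^2 - 2·x + 1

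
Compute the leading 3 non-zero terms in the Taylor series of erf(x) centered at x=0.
x^5/(5·√(π)) - 2·x^3/(3·√(π)) + 2·x/√(π)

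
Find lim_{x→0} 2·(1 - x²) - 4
Direct substitution at x = 0 gives -2.

Final answer: -2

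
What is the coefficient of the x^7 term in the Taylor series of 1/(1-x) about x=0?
Expand to order 7: 1/(1-x) = x^7 + x^6 + x^5 + x^4 + x^3 + x^2 + x + 1 + O(x^8).
The coefficient of x^7 is 1.

Final answer: 1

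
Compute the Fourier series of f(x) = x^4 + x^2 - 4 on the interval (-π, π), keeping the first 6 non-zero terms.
(44 - 8·π^2)·cos(x) + (-2 + 2·π^2)·cos(2·x) + (4/27 - 8·π^2/9)·cos(3·x) + (1/16 + π^2/2)·cos(4·x) + (-8·π^2/25 - 52/625)·cos(5·x) - 4 + π^2/3 + π^4/5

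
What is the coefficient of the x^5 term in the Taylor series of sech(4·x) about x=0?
Expand to order 5: sech(4·x) = 160·x^4/3 - 8·x^2 + 1 + O(x^6).
The coefficient of x^5 is 0.

Final answer: 0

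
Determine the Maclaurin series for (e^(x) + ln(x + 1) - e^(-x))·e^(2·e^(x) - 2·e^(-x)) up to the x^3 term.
68·x^3/3 + 23·x^2/2 + 3·x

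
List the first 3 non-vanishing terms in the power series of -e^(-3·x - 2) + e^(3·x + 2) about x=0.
x^2·(-9·e^(-2)/2 + 9·e^(2)/2) + x·(3·e^(-2) + 3·e^(2)) - e^(-2) + e^(2)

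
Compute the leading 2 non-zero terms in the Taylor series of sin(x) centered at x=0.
-x^3/6 + x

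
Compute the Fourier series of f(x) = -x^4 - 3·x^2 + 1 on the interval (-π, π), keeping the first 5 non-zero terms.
(-36 + 8·π^2)·cos(x) - 2·π^2·cos(2·x) + (20/27 + 8·π^2/9)·cos(3·x) + (-π^2/2 - 9/16)·cos(4·x) - π^4/5 - π^2 + 1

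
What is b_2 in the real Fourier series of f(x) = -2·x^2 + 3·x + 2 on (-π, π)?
b_2 = (1/π) ∫_{-π}^{π} f(x)·sin(2x) dx.
Evaluate the integral (use parity and integration by parts as needed): b_2 = -3.

Final answer: -3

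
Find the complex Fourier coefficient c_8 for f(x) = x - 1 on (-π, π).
Compute the real Fourier coefficients first: a_8 = 0, b_8 = -1/4.
Then c_8 = (a_8 − i·b_8)/2 = i/8.

Final answer: i/8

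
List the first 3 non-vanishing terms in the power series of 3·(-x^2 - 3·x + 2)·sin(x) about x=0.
-4·x^3 - 9·x^2 + 6·x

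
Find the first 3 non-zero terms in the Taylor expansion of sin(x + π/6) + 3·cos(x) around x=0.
-7·x^2/4 + √(3)·x/2 + 7/2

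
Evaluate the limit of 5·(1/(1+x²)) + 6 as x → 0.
Direct substitution at x = 0 gives 11.

Final answer: 11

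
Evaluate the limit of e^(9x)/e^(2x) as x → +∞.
This is an ∞/∞ indeterminate form as x → +∞.
Rewrite e^(9x)/e^(2x) = e^((9−2)x) = e^(7x); the exponent coefficient is 7 > 0 so e^(7x) → ∞.
Limit = ∞.

Final answer: ∞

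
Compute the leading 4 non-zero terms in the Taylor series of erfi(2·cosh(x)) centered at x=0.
1201·x^6·e^(4)/(180·√(π)) + 25·x^4·e^(4)/(6·√(π)) + 2·x^2·e^(4)/√(π) + erfi(2)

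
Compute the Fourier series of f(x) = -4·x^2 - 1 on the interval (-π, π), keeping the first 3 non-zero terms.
16·cos(x) - 4·cos(2·x) - 4·π^2/3 - 1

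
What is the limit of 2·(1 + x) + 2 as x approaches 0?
Direct substitution at x = 0 gives 4.

Final answer: 4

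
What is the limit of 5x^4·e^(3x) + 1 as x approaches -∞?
The product is a 0·∞ indeterminate form at x → -∞.
Rewrite the product as 5x^4 / e^(-3x) (an ∞/∞ form) and apply L'Hôpital, or use the standard hierarchy e^(3|x|) ≫ |x^4| as x → -∞.
The indeterminate product → 0, so the limit = 1.

Final answer: 1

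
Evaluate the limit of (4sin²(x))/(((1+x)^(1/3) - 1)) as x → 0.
Both numerator and denominator → 0 as x → 0; this is a 0/0 indeterminate form.
Expand each to leading order near x = 0: numerator ~ 4·x^2, denominator ~ x/3.
The limit of the ratio is 0.

Final answer: 0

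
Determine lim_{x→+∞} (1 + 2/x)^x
As x → +∞: this is the defining limit (1 + 2/x)^x → e^2.
Limit = e^(2).

Final answer: e^(2)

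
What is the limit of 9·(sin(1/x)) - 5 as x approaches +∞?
Evaluate the dominant behaviour as x → +∞; each term tends to a finite value or vanishes.
Limit = -5.

Final answer: -5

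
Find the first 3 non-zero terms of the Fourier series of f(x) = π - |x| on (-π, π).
4·cos(x)/π + 4·cos(3·x)/(9·π) + π/2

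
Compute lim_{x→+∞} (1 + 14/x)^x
As x → +∞: this is the defining limit (1 + 14/x)^x → e^14.
Limit = e^(14).

Final answer: e^(14)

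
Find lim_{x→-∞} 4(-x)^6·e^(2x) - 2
The product is a 0·∞ indeterminate form at x → -∞.
Rewrite the product as 4(-x)^6 / e^(-2x) (an ∞/∞ form) and apply L'Hôpital, or use the standard hierarchy e^(2|x|) ≫ |(-x)^6| as x → -∞.
The indeterminate product → 0, so the limit = -2.

Final answer: -2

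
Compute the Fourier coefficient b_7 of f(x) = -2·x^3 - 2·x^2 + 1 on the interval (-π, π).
b_7 = (1/π) ∫_{-π}^{π} f(x)·sin(7x) dx.
Evaluate the integral (use parity and integration by parts as needed): b_7 = 24/343 - 4·π^2/7.

Final answer: 24/343 - 4·π^2/7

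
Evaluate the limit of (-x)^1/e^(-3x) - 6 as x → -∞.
The quotient is an ∞/∞ indeterminate form as x → -∞.
Compare growth rates of the dominant terms (exponentials ≫ polynomials ≫ logarithms), or apply L'Hôpital's rule; the quotient → 0.
Adding the constant: 0 - 6 = -6. Limit = -6.

Final answer: -6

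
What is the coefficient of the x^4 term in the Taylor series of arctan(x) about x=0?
Expand to order 4: arctan(x) = -x^3/3 + x + O(x^5).
The coefficient of x^4 is 0.

Final answer: 0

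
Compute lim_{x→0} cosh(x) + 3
Direct substitution at x = 0 gives 4.

Final answer: 4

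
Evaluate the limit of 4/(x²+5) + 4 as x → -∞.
Evaluate the dominant behaviour as x → -∞; each term tends to a finite value or vanishes.
Limit = 4.

Final answer: 4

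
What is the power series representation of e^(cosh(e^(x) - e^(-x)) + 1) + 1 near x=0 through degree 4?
10·x^4·e^(2)/3 + 2·x^2·e^(2) + 1 + e^(2)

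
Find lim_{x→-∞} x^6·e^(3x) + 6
The product is a 0·∞ indeterminate form at x → -∞.
Rewrite the product as x^6 / e^(-3x) (an ∞/∞ form) and apply L'Hôpital, or use the standard hierarchy e^(3|x|) ≫ |x^6| as x → -∞.
The indeterminate product → 0, so the limit = 6.

Final answer: 6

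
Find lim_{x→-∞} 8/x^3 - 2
Evaluate the dominant behaviour as x → -∞; each term tends to a finite value or vanishes.
Limit = -2.

Final answer: -2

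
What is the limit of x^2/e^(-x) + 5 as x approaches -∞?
The quotient is an ∞/∞ indeterminate form as x → -∞.
Compare growth rates of the dominant terms (exponentials ≫ polynomials ≫ logarithms), or apply L'Hôpital's rule; the quotient → 0.
Adding the constant: 0 + 5 = 5. Limit = 5.

Final answer: 5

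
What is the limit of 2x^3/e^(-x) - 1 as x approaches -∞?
The quotient is an ∞/∞ indeterminate form as x → -∞.
Compare growth rates of the dominant terms (exponentials ≫ polynomials ≫ logarithms), or apply L'Hôpital's rule; the quotient → 0.
Adding the constant: 0 - 1 = -1. Limit = -1.

Final answer: -1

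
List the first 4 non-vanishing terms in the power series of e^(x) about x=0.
x^3/6 + x^2/2 + x + 1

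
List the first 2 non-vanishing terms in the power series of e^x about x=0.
x + 1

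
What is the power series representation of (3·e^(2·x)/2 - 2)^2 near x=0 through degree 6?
184·x^6/15 + 88·x^5/5 + 20·x^4 + 16·x^3 + 6·x^2 - 3·x + 1/4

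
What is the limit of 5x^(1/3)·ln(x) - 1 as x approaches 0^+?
The product is a 0·∞ indeterminate form at x → 0⁺.
Rewrite the product as 5·ln(x) / x^(-1/3) and apply L'Hôpital, or use the standard hierarchy x^(-1/3) ≫ |ln x| as x → 0⁺.
The indeterminate product → 0, so the limit = -1.

Final answer: -1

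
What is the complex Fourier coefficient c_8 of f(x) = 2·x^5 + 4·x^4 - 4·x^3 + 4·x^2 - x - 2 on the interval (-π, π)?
Compute the real Fourier coefficients first: a_8 = 13/64 + π^2/2, b_8 = -π^4/2 + 145/1024 + 37·π^2/32.
Then c_8 = (a_8 − i·b_8)/2 = 13/128 + π^2/4 - 37·i·π^2/64 - 145·i/2048 + i·π^4/4.

Final answer: 13/128 + π^2/4 - 37·i·π^2/64 - 145·i/2048 + i·π^4/4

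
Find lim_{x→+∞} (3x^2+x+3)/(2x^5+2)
This is an ∞/∞ indeterminate form as x → +∞.
Divide numerator and denominator by x^5 and let the lower-order terms vanish; the numerator's degree 2 is below the denominator's degree 5, so the quotient → 0.
Limit = 0.

Final answer: 0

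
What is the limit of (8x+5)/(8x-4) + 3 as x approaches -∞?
Evaluate the dominant behaviour as x → -∞; each term tends to a finite value or vanishes.
Limit = 4.

Final answer: 4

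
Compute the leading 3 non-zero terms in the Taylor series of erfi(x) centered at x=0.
x^5/(5·√(π)) + 2·x^3/(3·√(π)) + 2·x/√(π)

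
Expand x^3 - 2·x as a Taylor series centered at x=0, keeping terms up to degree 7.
x^3 - 2·x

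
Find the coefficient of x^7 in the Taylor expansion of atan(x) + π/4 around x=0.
Expand to order 7: atan(x) + π/4 = -x^7/7 + x^5/5 - x^3/3 + x + π/4 + O(x^8).
The coefficient of x^7 is -1/7.

Final answer: -1/7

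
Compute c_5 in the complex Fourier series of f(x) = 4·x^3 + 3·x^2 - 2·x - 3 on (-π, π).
Compute the real Fourier coefficients first: a_5 = -12/25, b_5 = -148/125 + 8·π^2/5.
Then c_5 = (a_5 − i·b_5)/2 = -6/25 - 4·i·π^2/5 + 74·i/125.

Final answer: -6/25 - 4·i·π^2/5 + 74·i/125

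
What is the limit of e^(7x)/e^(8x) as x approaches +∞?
This is an ∞/∞ indeterminate form as x → +∞.
Rewrite e^(7x)/e^(8x) = e^((7−8)x) = e^(-x); the exponent coefficient is -1 < 0 so e^(-x) → 0.
Limit = 0.

Final answer: 0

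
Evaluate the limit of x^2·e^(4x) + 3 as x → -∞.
The product is a 0·∞ indeterminate form at x → -∞.
Rewrite the product as x^2 / e^(-4x) (an ∞/∞ form) and apply L'Hôpital, or use the standard hierarchy e^(4|x|) ≫ |x^2| as x → -∞.
The indeterminate product → 0, so the limit = 3.

Final answer: 3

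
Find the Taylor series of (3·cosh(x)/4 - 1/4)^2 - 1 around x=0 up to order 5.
11·x^4/64 + 3·x^2/8 - 3/4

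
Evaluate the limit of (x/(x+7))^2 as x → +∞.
As x → +∞: x/(x+7) = 1/(1 + 7/x) → 1, and the 2nd power of a limit-1 base also → 1.
Limit = 1.

Final answer: 1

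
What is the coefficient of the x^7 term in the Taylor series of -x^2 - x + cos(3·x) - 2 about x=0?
Expand to order 7: -x^2 - x + cos(3·x) - 2 = -81·x^6/80 + 27·x^4/8 - 11·x^2/2 - x - 1 + O(x^8).
The coefficient of x^7 is 0.

Final answer: 0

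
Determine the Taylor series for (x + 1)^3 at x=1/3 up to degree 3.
64/27 + 16·(x - 1/3)/3 + 4·(x - 1/3)^2 + (x - 1/3)^3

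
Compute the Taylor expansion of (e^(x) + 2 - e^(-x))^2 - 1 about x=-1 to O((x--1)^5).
(x + 1)^4·(-e + e^(-1) + 2)^2·(e^(-1)/(12·(-e + e^(-1) + 2)) - e/(12·(-e + e^(-1) + 2)) + (e^(-1)/(2·(-e + e^(-1) + 2)) - e/(2·(-e + e^(-1) + 2)))^2 + 2·(e/(6·(-e + e^(-1) + 2)) + e^(-1)/(6·(-e + e^(-1) + 2)))·(e/(-e + e^(-1) + 2) + e^(-1)/(-e + e^(-1) + 2))) + (x + 1)^3·(-e + e^(-1) + 2)^2·(2·(e/(-e + e^(-1) + 2) + e^(-1)/(-e + e^(-1) + 2))·(e^(-1)/(2·(-e + e^(-1) + 2)) - e/(2·(-e + e^(-1) + 2))) + e/(3·(-e + e^(-1) + 2)) + e^(-1)/(3·(-e + e^(-1) + 2))) + (x + 1)^2·(-e + e^(-1) + 2)^2·(e^(-1)/(-e + e^(-1) + 2) - e/(-e + e^(-1) + 2) + (e/(-e + e^(-1) + 2) + e^(-1)/(-e + e^(-1) + 2))^2) + (x + 1)·(2·e/(-e + e^(-1) + 2) + 2·e^(-1)/(-e + e^(-1) + 2))·(-e + e^(-1) + 2)^2 - 1 + (-e + e^(-1) + 2)^2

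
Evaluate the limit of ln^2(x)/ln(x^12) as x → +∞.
This is an ∞/∞ indeterminate form as x → +∞.
Write ln(x^12) = 12·ln(x), reducing the quotient to ln(x)/12 → ∞.
Limit = ∞.

Final answer: ∞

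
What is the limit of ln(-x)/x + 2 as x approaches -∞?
The quotient is an ∞/∞ indeterminate form as x → -∞.
Compare growth rates of the dominant terms (exponentials ≫ polynomials ≫ logarithms), or apply L'Hôpital's rule; the quotient → 0.
Adding the constant: 0 + 2 = 2. Limit = 2.

Final answer: 2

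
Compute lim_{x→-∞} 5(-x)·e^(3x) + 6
The product is a 0·∞ indeterminate form at x → -∞.
Rewrite the product as 5(-x) / e^(-3x) (an ∞/∞ form) and apply L'Hôpital, or use the standard hierarchy e^(3|x|) ≫ |(-x)| as x → -∞.
The indeterminate product → 0, so the limit = 6.

Final answer: 6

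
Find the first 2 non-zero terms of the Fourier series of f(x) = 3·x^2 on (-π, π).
-12·cos(x) + π^2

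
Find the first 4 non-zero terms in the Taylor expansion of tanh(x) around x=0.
-17·x^7/315 + 2·x^5/15 - x^3/3 + x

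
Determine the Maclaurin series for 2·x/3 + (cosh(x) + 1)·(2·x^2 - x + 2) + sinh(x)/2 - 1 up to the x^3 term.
-5·x^3/12 + 5·x^2 - 5·x/6 + 3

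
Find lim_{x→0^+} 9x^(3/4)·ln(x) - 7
The product is a 0·∞ indeterminate form at x → 0⁺.
Rewrite the product as 9·ln(x) / x^(-3/4) and apply L'Hôpital, or use the standard hierarchy x^(-3/4) ≫ |ln x| as x → 0⁺.
The indeterminate product → 0, so the limit = -7.

Final answer: -7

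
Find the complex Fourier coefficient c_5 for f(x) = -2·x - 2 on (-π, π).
Compute the real Fourier coefficients first: a_5 = 0, b_5 = -4/5.
Then c_5 = (a_5 − i·b_5)/2 = 2·i/5.

Final answer: 2·i/5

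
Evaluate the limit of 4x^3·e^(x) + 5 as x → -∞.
The product is a 0·∞ indeterminate form at x → -∞.
Rewrite the product as 4x^3 / e^(-x) (an ∞/∞ form) and apply L'Hôpital, or use the standard hierarchy e^(|x|) ≫ |x^3| as x → -∞.
The indeterminate product → 0, so the limit = 5.

Final answer: 5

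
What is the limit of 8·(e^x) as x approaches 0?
Direct substitution at x = 0 gives 8.

Final answer: 8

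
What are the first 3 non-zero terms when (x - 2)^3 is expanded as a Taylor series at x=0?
-6·x^2 + 12·x - 8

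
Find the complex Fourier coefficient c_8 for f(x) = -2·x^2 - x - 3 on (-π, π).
Compute the real Fourier coefficients first: a_8 = -1/8, b_8 = 1/4.
Then c_8 = (a_8 − i·b_8)/2 = -1/16 - i/8.

Final answer: -1/16 - i/8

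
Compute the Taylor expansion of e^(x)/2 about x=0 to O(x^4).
x^3/12 + x^2/4 + x/2 + 1/2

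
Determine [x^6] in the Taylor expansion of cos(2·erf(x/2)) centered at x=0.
Expand to order 6: cos(2·erf(x/2)) = x^6·(-2/(9·π^2) - 7/(180·π) - 4/(45·π^3)) + x^4·(2/(3·π^2) + 1/(3·π)) - 2·x^2/π + 1 + O(x^7).
The coefficient of x^6 is -2/(9·π^2) - 7/(180·π) - 4/(45·π^3).

Final answer: -2/(9·π^2) - 7/(180·π) - 4/(45·π^3)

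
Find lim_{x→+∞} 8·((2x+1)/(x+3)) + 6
Evaluate the dominant behaviour as x → +∞; each term tends to a finite value or vanishes.
Limit = 22.

Final answer: 22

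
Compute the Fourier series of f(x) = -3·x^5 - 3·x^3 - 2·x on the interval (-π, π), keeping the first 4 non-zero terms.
(-688 - 6·π^4 + 114·π^2)·sin(x) + (-12·π^2 + 20 + 3·π^4)·sin(2·x) + (-2·π^4 - 80/27 + 22·π^2/9)·sin(3·x) + (-3·π^2/8 + 73/64 + 3·π^4/2)·sin(4·x)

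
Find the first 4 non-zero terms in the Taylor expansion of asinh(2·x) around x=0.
-40·x^7/7 + 12·x^5/5 - 4·x^3/3 + 2·x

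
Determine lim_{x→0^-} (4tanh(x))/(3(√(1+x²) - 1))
Both numerator and denominator → 0 as x → 0^-; this is a 0/0 indeterminate form.
Expand each to leading order near x = 0: numerator ~ 4·x, denominator ~ 3·x^2/2.
The limit of the ratio is -∞.

Final answer: -∞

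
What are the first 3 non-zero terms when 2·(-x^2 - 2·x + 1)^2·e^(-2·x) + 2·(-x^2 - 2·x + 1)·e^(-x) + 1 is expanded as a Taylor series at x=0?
27·x^2 - 18·x + 5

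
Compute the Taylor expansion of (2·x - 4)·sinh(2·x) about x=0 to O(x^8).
-32·x^7/315 + 8·x^6/15 - 16·x^5/15 + 8·x^4/3 - 16·x^3/3 + 4·x^2 - 8·x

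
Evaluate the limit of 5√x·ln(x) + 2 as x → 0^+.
The product is a 0·∞ indeterminate form at x → 0⁺.
Rewrite the product as 5·ln(x) / x^(-1/2) and apply L'Hôpital, or use the standard hierarchy x^(-1/2) ≫ |ln x| as x → 0⁺.
The indeterminate product → 0, so the limit = 2.

Final answer: 2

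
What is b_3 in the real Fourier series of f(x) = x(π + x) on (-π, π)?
b_3 = (1/π) ∫_{-π}^{π} f(x)·sin(3x) dx.
Evaluate the integral (use parity and integration by parts as needed): b_3 = 2·π/3.

Final answer: 2·π/3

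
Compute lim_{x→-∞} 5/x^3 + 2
Evaluate the dominant behaviour as x → -∞; each term tends to a finite value or vanishes.
Limit = 2.

Final answer: 2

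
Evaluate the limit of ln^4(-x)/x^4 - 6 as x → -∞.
The quotient is an ∞/∞ indeterminate form as x → -∞.
Compare growth rates of the dominant terms (exponentials ≫ polynomials ≫ logarithms), or apply L'Hôpital's rule; the quotient → 0.
Adding the constant: 0 - 6 = -6. Limit = -6.

Final answer: -6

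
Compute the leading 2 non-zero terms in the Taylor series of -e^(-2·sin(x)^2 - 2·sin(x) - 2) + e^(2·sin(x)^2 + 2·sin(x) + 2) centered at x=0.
x·(2·e^(-2) + 2·e^(2)) - e^(-2) + e^(2)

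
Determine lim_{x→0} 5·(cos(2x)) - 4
Direct substitution at x = 0 gives 1.

Final answer: 1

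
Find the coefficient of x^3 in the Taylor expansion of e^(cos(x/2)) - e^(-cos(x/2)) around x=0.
Expand to order 3: e^(cos(x/2)) - e^(-cos(x/2)) = x^2·(-e/8 - e^(-1)/8) - e^(-1) + e + O(x^4).
The coefficient of x^3 is 0.

Final answer: 0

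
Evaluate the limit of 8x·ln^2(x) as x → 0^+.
This is a 0·∞ indeterminate form at x → 0⁺.
Rewrite the product as 8·ln^2(x) / x^(-1) and apply L'Hôpital, or use the standard hierarchy x^(-1) ≫ |ln x|^2 as x → 0⁺.
The indeterminate product → 0, so the limit = 0.

Final answer: 0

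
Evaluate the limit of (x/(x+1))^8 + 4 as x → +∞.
As x → +∞: x/(x+1) = 1/(1 + 1/x) → 1, and the 8th power of a limit-1 base also → 1; with the additive constant, 1 + 4 = 5.
Limit = 5.

Final answer: 5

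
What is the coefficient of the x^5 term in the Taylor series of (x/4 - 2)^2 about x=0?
Expand to order 5: (x/4 - 2)^2 = x^2/16 - x + 4 + O(x^6).
The coefficient of x^5 is 0.

Final answer: 0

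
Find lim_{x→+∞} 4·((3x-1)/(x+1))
Evaluate the dominant behaviour as x → +∞; each term tends to a finite value or vanishes.
Limit = 12.

Final answer: 12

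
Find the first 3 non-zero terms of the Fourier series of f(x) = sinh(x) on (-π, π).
sin(x)·sinh(π)/π - 4·sin(2·x)·sinh(π)/(5·π) + 3·sin(3·x)·sinh(π)/(5·π)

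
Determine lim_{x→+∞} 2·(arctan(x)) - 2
Evaluate the dominant behaviour as x → +∞; each term tends to a finite value or vanishes.
Limit = -2 + π.

Final answer: -2 + π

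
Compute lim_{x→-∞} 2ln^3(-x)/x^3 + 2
The quotient is an ∞/∞ indeterminate form as x → -∞.
Compare growth rates of the dominant terms (exponentials ≫ polynomials ≫ logarithms), or apply L'Hôpital's rule; the quotient → 0.
Adding the constant: 0 + 2 = 2. Limit = 2.

Final answer: 2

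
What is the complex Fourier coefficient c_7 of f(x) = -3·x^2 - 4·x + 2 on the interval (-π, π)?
Compute the real Fourier coefficients first: a_7 = 12/49, b_7 = -8/7.
Then c_7 = (a_7 − i·b_7)/2 = 6/49 + 4·i/7.

Final answer: 6/49 + 4·i/7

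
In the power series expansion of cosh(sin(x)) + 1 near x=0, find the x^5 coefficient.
Expand to order 5: cosh(sin(x)) + 1 = -x^4/8 + x^2/2 + 2 + O(x^6).
The coefficient of x^5 is 0.

Final answer: 0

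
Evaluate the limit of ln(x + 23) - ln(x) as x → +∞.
This is an ∞ − ∞ indeterminate form.
Combine the logarithms: ln(x+23) − ln(x) = ln((x+23)/(x)) = ln(1 + 23/(x)) → ln(1) = 0.
Limit = 0.

Final answer: 0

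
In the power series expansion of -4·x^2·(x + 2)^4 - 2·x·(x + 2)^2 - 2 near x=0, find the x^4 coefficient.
Expand to order 4: -4·x^2·(x + 2)^4 - 2·x·(x + 2)^2 - 2 = -96·x^4 - 130·x^3 - 72·x^2 - 8·x - 2 + O(x^5).
The coefficient of x^4 is -96.

Final answer: -96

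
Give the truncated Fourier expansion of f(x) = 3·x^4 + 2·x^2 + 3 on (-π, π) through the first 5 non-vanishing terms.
(136 - 24·π^2)·cos(x) + (-7 + 6·π^2)·cos(2·x) + (8/9 - 8·π^2/3)·cos(3·x) + (-1/16 + 3·π^2/2)·cos(4·x) + 3 + 2·π^2/3 + 3·π^4/5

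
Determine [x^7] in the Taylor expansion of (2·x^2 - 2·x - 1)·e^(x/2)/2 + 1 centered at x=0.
Expand to order 7: (2·x^2 - 2·x - 1)·e^(x/2)/2 + 1 = 307·x^7/1290240 + 43·x^6/18432 + 139·x^5/7680 + 79·x^4/768 + 35·x^3/96 + 7·x^2/16 - 5·x/4 + 1/2 + O(x^8).
The coefficient of x^7 is 307/1290240.

Final answer: 307/1290240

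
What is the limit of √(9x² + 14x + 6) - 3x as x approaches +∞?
As x → +∞: multiply by the conjugate to get (14x+6)/(√(9x²+14x+6)+3x); the denominator ~ 6x, so the limit is 14/6 = 7/3.
Limit = 7/3.

Final answer: 7/3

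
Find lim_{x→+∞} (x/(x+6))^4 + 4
As x → +∞: x/(x+6) = 1/(1 + 6/x) → 1, and the 4th power of a limit-1 base also → 1; with the additive constant, 1 + 4 = 5.
Limit = 5.

Final answer: 5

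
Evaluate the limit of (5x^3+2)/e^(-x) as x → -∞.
This is an ∞/∞ indeterminate form as x → -∞.
Compare growth rates of the dominant terms (exponentials ≫ polynomials ≫ logarithms), or apply L'Hôpital's rule; the quotient → 0.
Limit = 0.

Final answer: 0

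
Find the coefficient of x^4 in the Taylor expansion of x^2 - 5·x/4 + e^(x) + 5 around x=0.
Expand to order 4: x^2 - 5·x/4 + e^(x) + 5 = x^4/24 + x^3/6 + 3·x^2/2 - x/4 + 6 + O(x^5).
The coefficient of x^4 is 1/24.

Final answer: 1/24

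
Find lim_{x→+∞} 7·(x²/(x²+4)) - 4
Evaluate the dominant behaviour as x → +∞; each term tends to a finite value or vanishes.
Limit = 3.

Final answer: 3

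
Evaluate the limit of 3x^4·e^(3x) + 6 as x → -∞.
The product is a 0·∞ indeterminate form at x → -∞.
Rewrite the product as 3x^4 / e^(-3x) (an ∞/∞ form) and apply L'Hôpital, or use the standard hierarchy e^(3|x|) ≫ |x^4| as x → -∞.
The indeterminate product → 0, so the limit = 6.

Final answer: 6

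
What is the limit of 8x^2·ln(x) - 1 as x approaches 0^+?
The product is a 0·∞ indeterminate form at x → 0⁺.
Rewrite the product as 8·ln(x) / x^(-2) and apply L'Hôpital, or use the standard hierarchy x^(-2) ≫ |ln x| as x → 0⁺.
The indeterminate product → 0, so the limit = -1.

Final answer: -1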